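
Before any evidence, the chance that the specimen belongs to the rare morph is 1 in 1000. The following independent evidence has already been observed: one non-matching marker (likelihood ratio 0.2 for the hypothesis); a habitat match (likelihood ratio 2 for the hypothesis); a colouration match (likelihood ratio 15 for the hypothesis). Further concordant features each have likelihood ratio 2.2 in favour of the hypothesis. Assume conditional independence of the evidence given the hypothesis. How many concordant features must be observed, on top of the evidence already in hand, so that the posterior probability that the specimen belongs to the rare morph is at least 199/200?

14

Prior odds = 0.001/0.999 = 1/999.
Combined Bayes factor of the evidence already in hand = 0.2 × 2 × 15 = 6.
Odds after that evidence = (1/999) × 6 = 2/333.
Target odds = 0.995/0.005 = 199.
Need 2.2ⁿ ≥ 199 ÷ (2/333) = 33133.5.
2.2¹³ ≈28281 falls short of 33133.5 but 2.2¹⁴ ≈62218.2 reaches it, so n = 14.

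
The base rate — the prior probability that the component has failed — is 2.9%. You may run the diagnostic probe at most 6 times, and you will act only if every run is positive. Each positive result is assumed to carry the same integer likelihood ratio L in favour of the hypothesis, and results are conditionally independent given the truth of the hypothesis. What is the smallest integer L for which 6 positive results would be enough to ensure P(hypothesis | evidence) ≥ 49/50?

4

Prior odds = 0.029/0.971 = 29/971.
Target odds = 0.98/0.02 = 49.
Need L⁶ ≥ 49 ÷ (29/971) = 47579/29.
3⁶ = 729 < 47579/29 ≤ 4096 = 4⁶, so L = 4.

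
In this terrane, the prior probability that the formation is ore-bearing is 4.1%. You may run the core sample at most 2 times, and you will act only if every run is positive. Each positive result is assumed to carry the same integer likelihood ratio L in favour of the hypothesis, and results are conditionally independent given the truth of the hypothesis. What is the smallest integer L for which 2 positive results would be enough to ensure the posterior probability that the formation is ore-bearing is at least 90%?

Prior odds = 0.041/0.959 = 41/959.
Target odds = 0.9/0.1 = 9.
Need L² ≥ 9 ÷ (41/959) = 8631/41.
14² = 196 < 8631/41 ≤ 225 = 15², so L = 15.

15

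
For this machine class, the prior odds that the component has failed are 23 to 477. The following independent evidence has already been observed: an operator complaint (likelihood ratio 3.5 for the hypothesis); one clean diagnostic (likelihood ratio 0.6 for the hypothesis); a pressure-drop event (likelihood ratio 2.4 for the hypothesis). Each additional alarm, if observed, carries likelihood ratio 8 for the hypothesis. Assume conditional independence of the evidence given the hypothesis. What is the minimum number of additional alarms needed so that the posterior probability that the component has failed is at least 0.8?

2

Prior odds = 23/477.
Combined Bayes factor of the evidence already in hand = 3.5 × 0.6 × 2.4 = 5.04.
Odds after that evidence = (23/477) × 5.04 = 322/1325.
Target odds = 0.8/0.2 = 4.
Need 8ⁿ ≥ 4 ÷ (322/1325) = 2650/161.
8¹ = 8 falls short of 2650/161 but 8² = 64 reaches it, so n = 2.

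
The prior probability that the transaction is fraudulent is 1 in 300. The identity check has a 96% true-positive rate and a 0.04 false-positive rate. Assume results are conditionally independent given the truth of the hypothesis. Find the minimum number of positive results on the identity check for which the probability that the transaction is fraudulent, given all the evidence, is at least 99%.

Prior odds = (1/300)/(299/300) = 1/299.
Likelihood ratio of a positive result = 0.96/0.04 = 24.
Target posterior odds = 0.99/0.01 = 99.
Require 24ⁿ ≥ 99 ÷ (1/299) = 29601.
24³ = 13824 falls short of 29601 but 24⁴ = 331776 reaches it, so n = 4.

4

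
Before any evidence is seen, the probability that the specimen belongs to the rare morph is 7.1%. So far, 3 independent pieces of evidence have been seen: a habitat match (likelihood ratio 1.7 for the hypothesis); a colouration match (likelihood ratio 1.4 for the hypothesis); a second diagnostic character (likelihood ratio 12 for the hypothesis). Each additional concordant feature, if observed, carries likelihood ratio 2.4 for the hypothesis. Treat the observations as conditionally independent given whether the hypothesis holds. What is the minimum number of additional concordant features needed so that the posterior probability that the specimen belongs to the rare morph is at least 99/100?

5

Prior odds = 0.071/0.929 = 71/929.
Combined Bayes factor of the evidence already in hand = 1.7 × 1.4 × 12 = 28.56.
Odds after that evidence = (71/929) × 28.56 = 50694/23225.
Target odds = 0.99/0.01 = 99.
Need 2.4ⁿ ≥ 99 ÷ (50694/23225) = 766425/16898.
2.4⁴ = 33.1776 falls short of 766425/16898 but 2.4⁵ = 79.62624 reaches it, so n = 5.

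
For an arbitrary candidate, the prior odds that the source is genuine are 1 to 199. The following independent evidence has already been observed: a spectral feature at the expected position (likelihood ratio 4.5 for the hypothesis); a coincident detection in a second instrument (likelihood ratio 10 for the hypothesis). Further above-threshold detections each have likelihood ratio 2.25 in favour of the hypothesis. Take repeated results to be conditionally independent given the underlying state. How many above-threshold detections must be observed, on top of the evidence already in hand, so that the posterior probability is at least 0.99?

Prior odds = 1/199.
Combined Bayes factor of the evidence already in hand = 4.5 × 10 = 45.
Odds after that evidence = (1/199) × 45 = 45/199.
Target odds = 0.99/0.01 = 99.
Need 2.25ⁿ ≥ 99 ÷ (45/199) = 437.8.
2.25⁷ = 4782969/16384 falls short of 437.8 but 2.25⁸ = 43046721/65536 reaches it, so n = 8.

8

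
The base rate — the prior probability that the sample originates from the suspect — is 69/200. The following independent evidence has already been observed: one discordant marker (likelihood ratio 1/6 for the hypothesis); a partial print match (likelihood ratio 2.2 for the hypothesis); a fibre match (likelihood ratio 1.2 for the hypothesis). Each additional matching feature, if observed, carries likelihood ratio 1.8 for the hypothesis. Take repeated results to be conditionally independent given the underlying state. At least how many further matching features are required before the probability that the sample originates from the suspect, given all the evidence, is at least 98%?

Prior odds = 0.345/0.655 = 69/131.
Combined Bayes factor of the evidence already in hand = (1/6) × 2.2 × 1.2 = 0.44.
Odds after that evidence = (69/131) × 0.44 = 759/3275.
Target odds = 0.98/0.02 = 49.
Need 1.8ⁿ ≥ 49 ÷ (759/3275) = 160475/759.
1.8⁹ = 387420489/1953125 falls short of 160475/759 but 1.8¹⁰ ≈357.047 reaches it, so n = 10.

10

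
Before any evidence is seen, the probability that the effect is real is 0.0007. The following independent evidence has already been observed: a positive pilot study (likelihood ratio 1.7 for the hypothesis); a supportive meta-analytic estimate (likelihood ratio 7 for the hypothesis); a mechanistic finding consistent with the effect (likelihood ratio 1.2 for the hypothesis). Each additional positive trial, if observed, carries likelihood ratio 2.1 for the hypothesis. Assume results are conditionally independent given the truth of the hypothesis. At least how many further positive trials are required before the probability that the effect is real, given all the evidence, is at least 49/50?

12

Prior odds = 0.0007/0.9993 = 7/9993.
Combined Bayes factor of the evidence already in hand = 1.7 × 7 × 1.2 = 14.28.
Odds after that evidence = (7/9993) × 14.28 = 833/83275.
Target odds = 0.98/0.02 = 49.
Need 2.1ⁿ ≥ 49 ÷ (833/83275) = 83275/17.
2.1¹¹ ≈3502.78 falls short of 83275/17 but 2.1¹² ≈7355.83 reaches it, so n = 12.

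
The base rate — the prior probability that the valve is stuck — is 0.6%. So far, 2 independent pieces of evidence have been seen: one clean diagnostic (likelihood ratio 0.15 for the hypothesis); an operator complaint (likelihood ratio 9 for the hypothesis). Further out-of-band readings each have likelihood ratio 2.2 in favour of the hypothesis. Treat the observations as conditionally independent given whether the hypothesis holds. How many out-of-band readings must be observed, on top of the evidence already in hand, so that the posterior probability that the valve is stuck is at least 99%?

Prior odds = 0.006/0.994 = 3/497.
Combined Bayes factor of the evidence already in hand = 0.15 × 9 = 1.35.
Odds after that evidence = (3/497) × 1.35 = 81/9940.
Target odds = 0.99/0.01 = 99.
Need 2.2ⁿ ≥ 99 ÷ (81/9940) = 109340/9.
2.2¹¹ ≈5843.18 falls short of 109340/9 but 2.2¹² ≈12855 reaches it, so n = 12.

12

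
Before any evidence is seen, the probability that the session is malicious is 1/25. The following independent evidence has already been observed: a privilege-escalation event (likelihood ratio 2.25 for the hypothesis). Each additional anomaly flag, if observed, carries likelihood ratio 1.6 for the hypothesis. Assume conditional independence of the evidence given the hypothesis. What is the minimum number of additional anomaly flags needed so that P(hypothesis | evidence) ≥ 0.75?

Prior odds = 0.04/0.96 = 1/24.
Bayes factor of the evidence already in hand = 2.25.
Odds after that evidence = (1/24) × 2.25 = 0.09375.
Target odds = 0.75/0.25 = 3.
Need 1.6ⁿ ≥ 3 ÷ 0.09375 = 32.
1.6⁷ = 2097152/78125 falls short of 32 but 1.6⁸ = 16777216/390625 reaches it, so n = 8.

8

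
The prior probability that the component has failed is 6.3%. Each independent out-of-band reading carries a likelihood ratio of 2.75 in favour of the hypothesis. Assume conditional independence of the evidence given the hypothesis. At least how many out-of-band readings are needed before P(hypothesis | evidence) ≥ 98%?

Prior odds = 0.063/0.937 = 63/937.
Likelihood ratio per out-of-band reading = 2.75.
Target odds: 0.98 ÷ 0.02 = 49.
Need (63/937) × 2.75ⁿ ≥ 49, i.e. 2.75ⁿ ≥ 6559/9.
2.75⁶ = 1771561/4096 falls short of 6559/9 but 2.75⁷ = 19487171/16384 reaches it, so n = 7.

7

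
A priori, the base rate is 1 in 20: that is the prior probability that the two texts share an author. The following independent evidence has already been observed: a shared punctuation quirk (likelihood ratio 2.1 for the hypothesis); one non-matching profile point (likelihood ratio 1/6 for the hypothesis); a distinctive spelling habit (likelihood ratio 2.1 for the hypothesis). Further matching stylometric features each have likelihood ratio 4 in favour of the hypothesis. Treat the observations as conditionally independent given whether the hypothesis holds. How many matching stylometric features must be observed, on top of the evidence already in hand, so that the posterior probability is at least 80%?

Prior odds = 0.05/0.95 = 1/19.
Combined Bayes factor of the evidence already in hand = 2.1 × (1/6) × 2.1 = 0.735.
Odds after that evidence = (1/19) × 0.735 = 147/3800.
Target odds = 0.8/0.2 = 4.
Need 4ⁿ ≥ 4 ÷ (147/3800) = 15200/147.
4³ = 64 falls short of 15200/147 but 4⁴ = 256 reaches it, so n = 4.

4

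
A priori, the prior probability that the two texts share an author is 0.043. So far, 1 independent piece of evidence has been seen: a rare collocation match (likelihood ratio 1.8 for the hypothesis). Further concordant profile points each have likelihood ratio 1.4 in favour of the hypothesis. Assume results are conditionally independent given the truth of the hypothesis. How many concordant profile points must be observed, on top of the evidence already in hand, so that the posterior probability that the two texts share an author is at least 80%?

Prior odds = 0.043/0.957 = 43/957.
Bayes factor of the evidence already in hand = 1.8.
Odds after that evidence = (43/957) × 1.8 = 129/1595.
Target odds = 0.8/0.2 = 4.
Need 1.4ⁿ ≥ 4 ÷ (129/1595) = 6380/129.
1.4¹¹ ≈40.4957 falls short of 6380/129 but 1.4¹² ≈56.6939 reaches it, so n = 12.

12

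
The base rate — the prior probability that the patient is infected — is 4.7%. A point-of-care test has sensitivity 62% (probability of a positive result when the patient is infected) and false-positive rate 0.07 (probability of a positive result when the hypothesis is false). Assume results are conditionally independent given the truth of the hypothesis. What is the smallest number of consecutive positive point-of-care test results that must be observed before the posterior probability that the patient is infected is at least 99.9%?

5

Prior odds: 0.047 ÷ 0.953 = 47/953.
Likelihood ratio of a positive result = 0.62/0.07 = 62/7.
Target posterior odds = 0.999/0.001 = 999.
Need (47/953) × (62/7)ⁿ ≥ 999, i.e. (62/7)ⁿ ≥ 952047/47.
(62/7)⁴ = 14776336/2401 falls short of 952047/47 but (62/7)⁵ = 916132832/16807 reaches it, so n = 5.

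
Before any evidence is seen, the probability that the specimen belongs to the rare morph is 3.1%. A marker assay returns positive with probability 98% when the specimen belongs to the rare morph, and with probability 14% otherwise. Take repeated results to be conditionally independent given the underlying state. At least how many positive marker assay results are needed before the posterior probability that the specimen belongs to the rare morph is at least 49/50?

4

Prior odds: 0.031 ÷ 0.969 = 31/969.
Likelihood ratio of a positive result = 0.98/0.14 = 7.
Target posterior odds = 0.98/0.02 = 49.
Need (31/969) × 7ⁿ ≥ 49, i.e. 7ⁿ ≥ 47481/31.
7³ = 343 falls short of 47481/31 but 7⁴ = 2401 reaches it, so n = 4.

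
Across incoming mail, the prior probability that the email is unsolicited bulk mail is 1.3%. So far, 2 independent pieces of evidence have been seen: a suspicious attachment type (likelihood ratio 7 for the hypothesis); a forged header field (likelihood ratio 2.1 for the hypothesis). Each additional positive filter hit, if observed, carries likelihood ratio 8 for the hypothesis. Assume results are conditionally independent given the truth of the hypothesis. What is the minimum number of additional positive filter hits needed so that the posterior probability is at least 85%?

2

Prior odds = 0.013/0.987 = 13/987.
Combined Bayes factor of the evidence already in hand = 7 × 2.1 = 14.7.
Odds after that evidence = (13/987) × 14.7 = 91/470.
Target odds = 0.85/0.15 = 17/3.
Need 8ⁿ ≥ 17/3 ÷ (91/470) = 7990/273.
8¹ = 8 falls short of 7990/273 but 8² = 64 reaches it, so n = 2.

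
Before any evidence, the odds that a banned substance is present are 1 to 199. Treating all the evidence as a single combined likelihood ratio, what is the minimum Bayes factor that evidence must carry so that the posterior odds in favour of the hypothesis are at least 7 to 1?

Prior odds = 1/199.
Target odds = 7.
Required Bayes factor = 7 ÷ (1/199) = 1393.

1393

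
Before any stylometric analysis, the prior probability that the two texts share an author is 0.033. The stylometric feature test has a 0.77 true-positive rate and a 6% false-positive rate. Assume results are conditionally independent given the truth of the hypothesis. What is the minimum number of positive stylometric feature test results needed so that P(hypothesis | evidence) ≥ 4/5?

Prior odds = 0.033/0.967 = 33/967.
Likelihood ratio of a positive result = 0.77/0.06 = 77/6.
Target posterior odds = 0.8/0.2 = 4.
Require (77/6)ⁿ ≥ 4 ÷ (33/967) = 3868/33.
(77/6)¹ = 77/6 falls short of 3868/33 but (77/6)² = 5929/36 reaches it, so n = 2.

2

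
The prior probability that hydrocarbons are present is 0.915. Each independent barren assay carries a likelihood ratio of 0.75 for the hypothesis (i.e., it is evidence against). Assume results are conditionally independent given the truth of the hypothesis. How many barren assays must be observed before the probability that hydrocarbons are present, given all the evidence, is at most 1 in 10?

Prior odds = 0.915/0.085 = 183/17.
Likelihood ratio per barren assay = 0.75.
Target posterior odds = 0.1/0.9 = 1/9.
Require 0.75ⁿ ≤ 1/9 ÷ (183/17) = 17/1647.
0.75¹⁵ ≈0.0133635 is still above 17/1647 but 0.75¹⁶ ≈0.0100226 is at or below it, so n = 16.

16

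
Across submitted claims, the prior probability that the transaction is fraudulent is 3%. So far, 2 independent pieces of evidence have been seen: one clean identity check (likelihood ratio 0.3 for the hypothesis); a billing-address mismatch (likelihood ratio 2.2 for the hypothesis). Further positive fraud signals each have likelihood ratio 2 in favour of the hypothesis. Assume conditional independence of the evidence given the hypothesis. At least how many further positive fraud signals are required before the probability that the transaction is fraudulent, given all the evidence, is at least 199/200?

Prior odds = 0.03/0.97 = 3/97.
Combined Bayes factor of the evidence already in hand = 0.3 × 2.2 = 0.66.
Odds after that evidence = (3/97) × 0.66 = 99/4850.
Target odds = 0.995/0.005 = 199.
Need 2ⁿ ≥ 199 ÷ (99/4850) = 965150/99.
2¹³ = 8192 falls short of 965150/99 but 2¹⁴ = 16384 reaches it, so n = 14.

14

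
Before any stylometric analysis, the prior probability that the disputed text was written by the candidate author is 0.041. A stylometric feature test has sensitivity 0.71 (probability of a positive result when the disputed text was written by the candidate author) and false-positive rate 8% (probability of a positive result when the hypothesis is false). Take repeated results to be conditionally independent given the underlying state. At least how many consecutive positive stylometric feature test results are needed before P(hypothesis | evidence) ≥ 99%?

Prior odds: 0.041 ÷ 0.959 = 41/959.
Likelihood ratio of a positive result = 0.71/0.08 = 8.875.
Target odds: 0.99 ÷ 0.01 = 99.
Need (41/959) × 8.875ⁿ ≥ 99, i.e. 8.875ⁿ ≥ 94941/41.
8.875³ = 357911/512 falls short of 94941/41 but 8.875⁴ = 25411681/4096 reaches it, so n = 4.

4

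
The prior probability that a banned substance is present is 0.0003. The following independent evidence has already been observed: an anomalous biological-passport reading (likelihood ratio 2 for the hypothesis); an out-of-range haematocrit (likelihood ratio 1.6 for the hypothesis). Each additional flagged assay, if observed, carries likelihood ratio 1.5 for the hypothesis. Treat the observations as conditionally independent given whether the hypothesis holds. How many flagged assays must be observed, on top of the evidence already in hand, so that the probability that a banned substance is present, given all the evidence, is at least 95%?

25

Prior odds = 0.0003/0.9997 = 3/9997.
Combined Bayes factor of the evidence already in hand = 2 × 1.6 = 3.2.
Odds after that evidence = (3/9997) × 3.2 = 48/49985.
Target odds = 0.95/0.05 = 19.
Need 1.5ⁿ ≥ 19 ÷ (48/49985) = 949715/48.
1.5²⁴ ≈16834.1 falls short of 949715/48 but 1.5²⁵ ≈25251.2 reaches it, so n = 25.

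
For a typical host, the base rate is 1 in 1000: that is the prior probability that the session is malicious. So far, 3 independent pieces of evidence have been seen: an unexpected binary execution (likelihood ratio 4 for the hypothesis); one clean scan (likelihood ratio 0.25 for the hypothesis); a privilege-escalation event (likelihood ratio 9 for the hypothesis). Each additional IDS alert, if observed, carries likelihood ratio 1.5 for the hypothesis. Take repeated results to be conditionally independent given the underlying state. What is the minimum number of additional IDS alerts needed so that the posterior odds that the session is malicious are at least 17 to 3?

16

Prior odds = 0.001/0.999 = 1/999.
Combined Bayes factor of the evidence already in hand = 4 × 0.25 × 9 = 9.
Odds after that evidence = (1/999) × 9 = 1/111.
Target odds = 17/3.
Need 1.5ⁿ ≥ 17/3 ÷ (1/111) = 629.
1.5¹⁵ = 14348907/32768 falls short of 629 but 1.5¹⁶ = 43046721/65536 reaches it, so n = 16.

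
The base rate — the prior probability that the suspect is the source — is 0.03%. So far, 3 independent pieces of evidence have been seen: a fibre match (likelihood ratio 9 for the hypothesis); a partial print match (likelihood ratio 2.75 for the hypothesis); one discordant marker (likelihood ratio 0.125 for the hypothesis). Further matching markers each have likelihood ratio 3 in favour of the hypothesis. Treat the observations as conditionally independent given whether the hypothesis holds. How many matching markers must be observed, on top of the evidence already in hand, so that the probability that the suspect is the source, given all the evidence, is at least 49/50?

Prior odds = 0.0003/0.9997 = 3/9997.
Combined Bayes factor of the evidence already in hand = 9 × 2.75 × 0.125 = 3.09375.
Odds after that evidence = (3/9997) × 3.09375 = 297/319904.
Target odds = 0.98/0.02 = 49.
Need 3ⁿ ≥ 49 ÷ (297/319904) = 15675296/297.
3⁹ = 19683 falls short of 15675296/297 but 3¹⁰ = 59049 reaches it, so n = 10.

10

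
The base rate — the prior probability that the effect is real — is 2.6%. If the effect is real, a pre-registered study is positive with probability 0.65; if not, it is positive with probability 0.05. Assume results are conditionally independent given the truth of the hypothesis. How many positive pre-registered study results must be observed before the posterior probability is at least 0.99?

Prior odds = 0.026/0.974 = 13/487.
Likelihood ratio of a positive = 0.65/0.05 = 13.
Target posterior odds = 0.99/0.01 = 99.
Need (13/487) × 13ⁿ ≥ 99, i.e. 13ⁿ ≥ 48213/13.
13³ = 2197 falls short of 48213/13 but 13⁴ = 28561 reaches it, so n = 4.

4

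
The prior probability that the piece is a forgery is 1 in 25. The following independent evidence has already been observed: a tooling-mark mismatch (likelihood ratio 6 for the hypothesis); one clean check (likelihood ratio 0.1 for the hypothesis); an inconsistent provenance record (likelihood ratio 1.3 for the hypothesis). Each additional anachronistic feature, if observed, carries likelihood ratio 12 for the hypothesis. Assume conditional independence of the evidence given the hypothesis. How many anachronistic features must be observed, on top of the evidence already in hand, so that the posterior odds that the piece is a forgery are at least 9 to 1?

3

Prior odds = 0.04/0.96 = 1/24.
Combined Bayes factor of the evidence already in hand = 6 × 0.1 × 1.3 = 0.78.
Odds after that evidence = (1/24) × 0.78 = 0.0325.
Target odds = 9.
Need 12ⁿ ≥ 9 ÷ 0.0325 = 3600/13.
12² = 144 falls short of 3600/13 but 12³ = 1728 reaches it, so n = 3.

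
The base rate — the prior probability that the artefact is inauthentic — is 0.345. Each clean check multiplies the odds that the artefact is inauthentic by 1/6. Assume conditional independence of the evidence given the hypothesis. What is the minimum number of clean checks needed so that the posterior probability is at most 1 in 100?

3

Prior odds: 0.345 ÷ 0.655 = 69/131.
Likelihood ratio per clean check = 1/6.
Target odds: 0.01 ÷ 0.99 = 1/99.
Need (69/131) × (1/6)ⁿ ≤ 1/99, i.e. (1/6)ⁿ ≤ 131/6831.
(1/6)² = 1/36 is still above 131/6831 but (1/6)³ = 1/216 is at or below it, so n = 3.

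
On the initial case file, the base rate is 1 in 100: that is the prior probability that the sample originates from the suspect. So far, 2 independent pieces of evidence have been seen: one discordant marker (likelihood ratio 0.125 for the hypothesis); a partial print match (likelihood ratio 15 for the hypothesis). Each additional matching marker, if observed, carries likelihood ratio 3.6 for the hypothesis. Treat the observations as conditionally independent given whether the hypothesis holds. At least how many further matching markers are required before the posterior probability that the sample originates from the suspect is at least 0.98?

7

Prior odds = 0.01/0.99 = 1/99.
Combined Bayes factor of the evidence already in hand = 0.125 × 15 = 1.875.
Odds after that evidence = (1/99) × 1.875 = 5/264.
Target odds = 0.98/0.02 = 49.
Need 3.6ⁿ ≥ 49 ÷ (5/264) = 2587.2.
3.6⁶ = 34012224/15625 falls short of 2587.2 but 3.6⁷ = 612220032/78125 reaches it, so n = 7.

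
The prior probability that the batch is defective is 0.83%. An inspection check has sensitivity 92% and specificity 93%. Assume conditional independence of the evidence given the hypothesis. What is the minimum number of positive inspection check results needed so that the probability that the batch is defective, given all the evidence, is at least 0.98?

Prior odds: 0.0083 ÷ 0.9917 = 83/9917.
False-positive rate = 1 − 0.93 = 0.07; likelihood ratio of a positive = 0.92/0.07 = 92/7.
Target posterior odds = 0.98/0.02 = 49.
Need (83/9917) × (92/7)ⁿ ≥ 49, i.e. (92/7)ⁿ ≥ 485933/83.
(92/7)³ = 778688/343 falls short of 485933/83 but (92/7)⁴ = 71639296/2401 reaches it, so n = 4.

4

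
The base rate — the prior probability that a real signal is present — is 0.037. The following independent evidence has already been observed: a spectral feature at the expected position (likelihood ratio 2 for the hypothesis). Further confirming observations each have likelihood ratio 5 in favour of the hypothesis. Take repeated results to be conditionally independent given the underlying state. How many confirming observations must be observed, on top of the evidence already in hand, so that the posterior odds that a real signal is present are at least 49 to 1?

5

Prior odds = 0.037/0.963 = 37/963.
Bayes factor of the evidence already in hand = 2.
Odds after that evidence = (37/963) × 2 = 74/963.
Target odds = 49.
Need 5ⁿ ≥ 49 ÷ (74/963) = 47187/74.
5⁴ = 625 falls short of 47187/74 but 5⁵ = 3125 reaches it, so n = 5.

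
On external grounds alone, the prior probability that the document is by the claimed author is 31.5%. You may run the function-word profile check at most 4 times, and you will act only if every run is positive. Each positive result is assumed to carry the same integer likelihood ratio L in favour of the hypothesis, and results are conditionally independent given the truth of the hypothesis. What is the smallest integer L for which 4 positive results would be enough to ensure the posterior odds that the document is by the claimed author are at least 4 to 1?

Prior odds = 0.315/0.685 = 63/137.
Target odds = 4.
Need L⁴ ≥ 4 ÷ (63/137) = 548/63.
1⁴ = 1 < 548/63 ≤ 16 = 2⁴, so L = 2.

2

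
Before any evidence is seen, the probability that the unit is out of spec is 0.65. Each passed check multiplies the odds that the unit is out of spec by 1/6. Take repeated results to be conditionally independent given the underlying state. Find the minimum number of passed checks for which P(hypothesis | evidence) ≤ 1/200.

Prior odds = 0.65/0.35 = 13/7.
Likelihood ratio per passed check = 1/6.
Target posterior odds = 0.005/0.995 = 1/199.
Require (1/6)ⁿ ≤ 1/199 ÷ (13/7) = 7/2587.
(1/6)³ = 1/216 is still above 7/2587 but (1/6)⁴ = 1/1296 is at or below it, so n = 4.

4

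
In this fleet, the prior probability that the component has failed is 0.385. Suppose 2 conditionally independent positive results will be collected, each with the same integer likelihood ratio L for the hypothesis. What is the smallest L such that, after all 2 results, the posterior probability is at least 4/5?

Prior odds = 0.385/0.615 = 77/123.
Target odds = 0.8/0.2 = 4.
Need L² ≥ 4 ÷ (77/123) = 492/77.
2² = 4 < 492/77 ≤ 9 = 3², so L = 3.

3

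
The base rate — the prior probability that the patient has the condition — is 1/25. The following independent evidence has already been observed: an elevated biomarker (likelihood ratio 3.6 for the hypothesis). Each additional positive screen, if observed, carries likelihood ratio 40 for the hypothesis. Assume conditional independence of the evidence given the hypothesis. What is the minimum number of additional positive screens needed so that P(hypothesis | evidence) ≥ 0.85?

Prior odds = 0.04/0.96 = 1/24.
Bayes factor of the evidence already in hand = 3.6.
Odds after that evidence = (1/24) × 3.6 = 0.15.
Target odds = 0.85/0.15 = 17/3.
Need 40ⁿ ≥ 17/3 ÷ 0.15 = 340/9.
40¹ = 40, which meets the required 340/9; so n = 1.

1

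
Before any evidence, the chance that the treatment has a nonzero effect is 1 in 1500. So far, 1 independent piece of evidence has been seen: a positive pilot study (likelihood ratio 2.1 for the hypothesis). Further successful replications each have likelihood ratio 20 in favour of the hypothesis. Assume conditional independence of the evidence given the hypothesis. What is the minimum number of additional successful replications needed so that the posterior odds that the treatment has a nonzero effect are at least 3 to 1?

3

Prior odds = (1/1500)/(1499/1500) = 1/1499.
Bayes factor of the evidence already in hand = 2.1.
Odds after that evidence = (1/1499) × 2.1 = 21/14990.
Target odds = 3.
Need 20ⁿ ≥ 3 ÷ (21/14990) = 14990/7.
20² = 400 falls short of 14990/7 but 20³ = 8000 reaches it, so n = 3.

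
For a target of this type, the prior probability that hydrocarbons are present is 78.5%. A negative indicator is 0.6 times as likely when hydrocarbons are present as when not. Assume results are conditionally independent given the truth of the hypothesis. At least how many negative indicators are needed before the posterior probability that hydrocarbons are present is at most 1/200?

Prior odds = 0.785/0.215 = 157/43.
Likelihood ratio per negative indicator = 0.6.
Target odds: 0.005 ÷ 0.995 = 1/199.
Need (157/43) × 0.6ⁿ ≤ 1/199, i.e. 0.6ⁿ ≤ 43/31243.
0.6¹² = 531441/244140625 is still above 43/31243 but 0.6¹³ ≈0.00130607 is at or below it, so n = 13.

13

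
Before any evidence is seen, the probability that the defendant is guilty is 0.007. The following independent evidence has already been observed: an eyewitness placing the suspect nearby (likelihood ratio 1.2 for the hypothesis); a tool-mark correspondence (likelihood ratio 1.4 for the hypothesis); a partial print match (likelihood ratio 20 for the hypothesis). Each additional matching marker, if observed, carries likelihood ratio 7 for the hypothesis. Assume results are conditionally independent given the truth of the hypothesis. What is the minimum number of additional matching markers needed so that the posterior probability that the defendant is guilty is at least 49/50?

3

Prior odds = 0.007/0.993 = 7/993.
Combined Bayes factor of the evidence already in hand = 1.2 × 1.4 × 20 = 33.6.
Odds after that evidence = (7/993) × 33.6 = 392/1655.
Target odds = 0.98/0.02 = 49.
Need 7ⁿ ≥ 49 ÷ (392/1655) = 206.875.
7² = 49 falls short of 206.875 but 7³ = 343 reaches it, so n = 3.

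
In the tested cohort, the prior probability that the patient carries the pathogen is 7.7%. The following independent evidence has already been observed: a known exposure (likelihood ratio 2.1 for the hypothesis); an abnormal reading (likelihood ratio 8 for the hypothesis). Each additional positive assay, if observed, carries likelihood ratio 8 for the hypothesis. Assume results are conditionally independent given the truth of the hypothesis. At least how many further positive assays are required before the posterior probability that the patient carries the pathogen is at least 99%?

Prior odds = 0.077/0.923 = 77/923.
Combined Bayes factor of the evidence already in hand = 2.1 × 8 = 16.8.
Odds after that evidence = (77/923) × 16.8 = 6468/4615.
Target odds = 0.99/0.01 = 99.
Need 8ⁿ ≥ 99 ÷ (6468/4615) = 13845/196.
8² = 64 falls short of 13845/196 but 8³ = 512 reaches it, so n = 3.

3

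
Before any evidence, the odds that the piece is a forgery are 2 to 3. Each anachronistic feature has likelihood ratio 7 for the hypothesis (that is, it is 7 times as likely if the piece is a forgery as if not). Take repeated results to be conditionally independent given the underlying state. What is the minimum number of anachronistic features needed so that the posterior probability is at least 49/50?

3

Prior odds = 2/3.
Likelihood ratio per anachronistic feature = 7.
Target posterior odds = 0.98/0.02 = 49.
Require 7ⁿ ≥ 49 ÷ (2/3) = 73.5.
7² = 49 falls short of 73.5 but 7³ = 343 reaches it, so n = 3.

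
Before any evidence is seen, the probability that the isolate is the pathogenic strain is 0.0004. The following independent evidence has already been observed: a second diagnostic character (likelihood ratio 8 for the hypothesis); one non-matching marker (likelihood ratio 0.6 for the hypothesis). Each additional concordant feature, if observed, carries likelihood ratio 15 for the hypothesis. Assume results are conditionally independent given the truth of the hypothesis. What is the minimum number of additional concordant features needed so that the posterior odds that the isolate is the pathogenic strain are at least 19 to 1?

Prior odds = 0.0004/0.9996 = 1/2499.
Combined Bayes factor of the evidence already in hand = 8 × 0.6 = 4.8.
Odds after that evidence = (1/2499) × 4.8 = 8/4165.
Target odds = 19.
Need 15ⁿ ≥ 19 ÷ (8/4165) = 9891.875.
15³ = 3375 falls short of 9891.875 but 15⁴ = 50625 reaches it, so n = 4.

4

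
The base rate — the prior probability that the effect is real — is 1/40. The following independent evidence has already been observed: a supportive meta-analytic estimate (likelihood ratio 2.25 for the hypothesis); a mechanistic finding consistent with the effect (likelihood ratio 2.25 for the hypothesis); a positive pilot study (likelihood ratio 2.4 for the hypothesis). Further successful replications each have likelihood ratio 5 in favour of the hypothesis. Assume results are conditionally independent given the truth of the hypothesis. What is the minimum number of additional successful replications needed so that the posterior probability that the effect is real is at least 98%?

Prior odds = 0.025/0.975 = 1/39.
Combined Bayes factor of the evidence already in hand = 2.25 × 2.25 × 2.4 = 12.15.
Odds after that evidence = (1/39) × 12.15 = 81/260.
Target odds = 0.98/0.02 = 49.
Need 5ⁿ ≥ 49 ÷ (81/260) = 12740/81.
5³ = 125 falls short of 12740/81 but 5⁴ = 625 reaches it, so n = 4.

4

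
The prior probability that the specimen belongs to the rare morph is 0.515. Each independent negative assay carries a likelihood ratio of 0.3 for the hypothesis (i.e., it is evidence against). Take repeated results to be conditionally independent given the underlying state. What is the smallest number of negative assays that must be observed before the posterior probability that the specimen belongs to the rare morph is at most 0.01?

4

Prior odds: 0.515 ÷ 0.485 = 103/97.
Likelihood ratio per negative assay = 0.3.
Target odds: 0.01 ÷ 0.99 = 1/99.
Need (103/97) × 0.3ⁿ ≤ 1/99, i.e. 0.3ⁿ ≤ 97/10197.
0.3³ = 0.027 is still above 97/10197 but 0.3⁴ = 0.0081 is at or below it, so n = 4.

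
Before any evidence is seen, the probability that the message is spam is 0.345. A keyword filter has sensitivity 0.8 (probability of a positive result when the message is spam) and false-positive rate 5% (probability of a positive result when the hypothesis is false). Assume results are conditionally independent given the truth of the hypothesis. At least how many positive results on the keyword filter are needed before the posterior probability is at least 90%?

2

Prior odds = 0.345/0.655 = 69/131.
Likelihood ratio of a positive result = 0.8/0.05 = 16.
Target posterior odds = 0.9/0.1 = 9.
Require 16ⁿ ≥ 9 ÷ (69/131) = 393/23.
16¹ = 16 falls short of 393/23 but 16² = 256 reaches it, so n = 2.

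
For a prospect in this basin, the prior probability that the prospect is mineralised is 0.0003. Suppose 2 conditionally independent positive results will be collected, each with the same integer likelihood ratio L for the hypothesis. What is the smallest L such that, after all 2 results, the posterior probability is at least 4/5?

116

Prior odds = 0.0003/0.9997 = 3/9997.
Target odds = 0.8/0.2 = 4.
Need L² ≥ 4 ÷ (3/9997) = 39988/3.
115² = 13225 < 39988/3 ≤ 13456 = 116², so L = 116.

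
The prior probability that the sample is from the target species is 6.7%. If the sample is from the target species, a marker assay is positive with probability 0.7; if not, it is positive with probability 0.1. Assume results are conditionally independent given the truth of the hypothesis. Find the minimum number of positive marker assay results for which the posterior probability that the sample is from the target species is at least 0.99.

Prior odds = 0.067/0.933 = 67/933.
Likelihood ratio of a positive = 0.7/0.1 = 7.
Target odds: 0.99 ÷ 0.01 = 99.
Require 7ⁿ ≥ 99 ÷ (67/933) = 92367/67.
7³ = 343 falls short of 92367/67 but 7⁴ = 2401 reaches it, so n = 4.

4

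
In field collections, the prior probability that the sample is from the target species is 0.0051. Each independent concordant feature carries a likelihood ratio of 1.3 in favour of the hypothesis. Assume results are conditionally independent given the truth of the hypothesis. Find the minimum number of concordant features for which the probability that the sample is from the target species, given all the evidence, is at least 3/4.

25

Prior odds: 0.0051 ÷ 0.9949 = 51/9949.
Likelihood ratio per concordant feature = 1.3.
Target posterior odds = 0.75/0.25 = 3.
Require 1.3ⁿ ≥ 3 ÷ (51/9949) = 9949/17.
1.3²⁴ ≈542.801 falls short of 9949/17 but 1.3²⁵ ≈705.641 reaches it, so n = 25.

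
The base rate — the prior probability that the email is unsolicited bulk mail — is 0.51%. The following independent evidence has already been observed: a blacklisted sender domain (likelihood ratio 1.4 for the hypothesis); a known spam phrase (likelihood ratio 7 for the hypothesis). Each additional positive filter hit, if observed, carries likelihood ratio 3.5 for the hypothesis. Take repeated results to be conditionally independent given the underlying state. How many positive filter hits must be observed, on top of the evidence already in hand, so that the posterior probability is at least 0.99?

7

Prior odds = 0.0051/0.9949 = 51/9949.
Combined Bayes factor of the evidence already in hand = 1.4 × 7 = 9.8.
Odds after that evidence = (51/9949) × 9.8 = 2499/49745.
Target odds = 0.99/0.01 = 99.
Need 3.5ⁿ ≥ 99 ÷ (2499/49745) = 1641585/833.
3.5⁶ = 1838.265625 falls short of 1641585/833 but 3.5⁷ = 823543/128 reaches it, so n = 7.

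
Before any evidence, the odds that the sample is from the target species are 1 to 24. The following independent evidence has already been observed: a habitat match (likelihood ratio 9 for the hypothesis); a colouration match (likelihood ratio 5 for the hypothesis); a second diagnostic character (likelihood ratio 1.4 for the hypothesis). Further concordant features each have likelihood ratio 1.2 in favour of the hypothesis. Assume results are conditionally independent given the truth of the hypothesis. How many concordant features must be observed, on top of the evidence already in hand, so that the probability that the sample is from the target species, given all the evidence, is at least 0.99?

Prior odds = 1/24.
Combined Bayes factor of the evidence already in hand = 9 × 5 × 1.4 = 63.
Odds after that evidence = (1/24) × 63 = 2.625.
Target odds = 0.99/0.01 = 99.
Need 1.2ⁿ ≥ 99 ÷ 2.625 = 264/7.
1.2¹⁹ ≈31.948 falls short of 264/7 but 1.2²⁰ ≈38.3376 reaches it, so n = 20.

20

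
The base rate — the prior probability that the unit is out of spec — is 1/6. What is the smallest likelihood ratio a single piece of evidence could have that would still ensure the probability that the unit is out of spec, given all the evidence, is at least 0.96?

120

Prior odds = (1/6)/(5/6) = 0.2.
Target odds = 0.96/0.04 = 24.
Required Bayes factor = 24 ÷ 0.2 = 120.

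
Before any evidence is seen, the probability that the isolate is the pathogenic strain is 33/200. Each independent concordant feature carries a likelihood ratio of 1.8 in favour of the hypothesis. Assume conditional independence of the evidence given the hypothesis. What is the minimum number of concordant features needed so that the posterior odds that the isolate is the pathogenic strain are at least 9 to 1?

7

Prior odds = 0.165/0.835 = 33/167.
Likelihood ratio per concordant feature = 1.8.
Target odds = 9.
Need (33/167) × 1.8ⁿ ≥ 9, i.e. 1.8ⁿ ≥ 501/11.
1.8⁶ = 531441/15625 falls short of 501/11 but 1.8⁷ = 4782969/78125 reaches it, so n = 7.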